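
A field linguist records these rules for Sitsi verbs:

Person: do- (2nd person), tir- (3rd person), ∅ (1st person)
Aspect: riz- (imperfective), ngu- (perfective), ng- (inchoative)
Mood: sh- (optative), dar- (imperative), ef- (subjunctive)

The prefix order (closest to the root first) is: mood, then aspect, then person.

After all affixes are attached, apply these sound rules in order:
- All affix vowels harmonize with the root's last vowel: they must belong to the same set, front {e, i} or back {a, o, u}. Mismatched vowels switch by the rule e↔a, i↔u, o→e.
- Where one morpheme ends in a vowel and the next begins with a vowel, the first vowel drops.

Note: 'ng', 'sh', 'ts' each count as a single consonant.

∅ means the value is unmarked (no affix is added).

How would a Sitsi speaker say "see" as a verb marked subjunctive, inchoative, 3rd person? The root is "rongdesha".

Attach mood subjunctive ef- → efrongdesha.
Attach aspect inchoative ng- → ngefrongdesha.
Attach person 3rd person tir- → tirngefrongdesha.
Apply vowel harmony: tirngefrongdesha → turngafrongdesha.
Vowel deletion: no change.

turngafrongdesha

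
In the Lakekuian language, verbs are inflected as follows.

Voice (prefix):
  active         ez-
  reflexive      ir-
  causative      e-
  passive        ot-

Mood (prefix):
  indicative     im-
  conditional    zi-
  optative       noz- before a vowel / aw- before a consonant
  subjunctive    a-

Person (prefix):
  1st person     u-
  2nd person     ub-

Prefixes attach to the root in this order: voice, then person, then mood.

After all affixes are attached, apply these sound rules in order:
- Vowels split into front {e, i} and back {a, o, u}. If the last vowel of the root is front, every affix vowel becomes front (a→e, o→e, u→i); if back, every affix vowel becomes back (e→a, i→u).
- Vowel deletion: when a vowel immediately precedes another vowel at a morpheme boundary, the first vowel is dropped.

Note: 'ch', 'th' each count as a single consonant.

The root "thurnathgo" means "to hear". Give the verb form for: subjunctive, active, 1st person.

azthurnathgo

Attach voice active ez- → ezthurnathgo.
Attach person 1st person u- → uezthurnathgo.
Attach mood subjunctive a- → auezthurnathgo.
Apply vowel harmony: auezthurnathgo → auazthurnathgo.
Apply vowel deletion: auazthurnathgo → azthurnathgo.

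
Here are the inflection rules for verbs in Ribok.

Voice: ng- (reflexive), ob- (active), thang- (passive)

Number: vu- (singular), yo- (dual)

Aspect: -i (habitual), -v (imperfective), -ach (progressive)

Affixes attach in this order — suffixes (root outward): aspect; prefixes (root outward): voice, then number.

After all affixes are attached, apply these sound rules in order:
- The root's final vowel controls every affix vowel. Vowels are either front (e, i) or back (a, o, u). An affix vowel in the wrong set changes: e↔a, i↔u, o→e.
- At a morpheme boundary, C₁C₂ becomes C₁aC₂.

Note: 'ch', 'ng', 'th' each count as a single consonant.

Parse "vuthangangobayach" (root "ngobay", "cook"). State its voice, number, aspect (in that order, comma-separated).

Segment: vu-thang-ngobay-ach.
voice: thang- → passive.
number: vu- → singular.
aspect: -ach → progressive.

passive, singular, progressive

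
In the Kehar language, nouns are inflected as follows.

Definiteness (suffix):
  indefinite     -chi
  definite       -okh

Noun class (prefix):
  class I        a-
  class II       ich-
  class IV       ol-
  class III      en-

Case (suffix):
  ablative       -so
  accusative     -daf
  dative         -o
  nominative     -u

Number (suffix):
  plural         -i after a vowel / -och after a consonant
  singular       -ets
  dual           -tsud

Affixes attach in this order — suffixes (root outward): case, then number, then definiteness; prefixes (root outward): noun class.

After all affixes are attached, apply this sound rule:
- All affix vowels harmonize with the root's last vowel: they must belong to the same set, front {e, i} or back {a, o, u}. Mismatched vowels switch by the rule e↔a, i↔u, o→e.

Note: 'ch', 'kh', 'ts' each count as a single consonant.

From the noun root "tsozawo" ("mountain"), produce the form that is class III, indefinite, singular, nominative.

antsozawouatschu

Attach case nominative -u → tsozawou.
Attach noun class class III en- → entsozawou.
Attach number singular -ets → entsozawouets.
Attach definiteness indefinite -chi → entsozawouetschi.
Apply vowel harmony: entsozawouetschi → antsozawouatschu.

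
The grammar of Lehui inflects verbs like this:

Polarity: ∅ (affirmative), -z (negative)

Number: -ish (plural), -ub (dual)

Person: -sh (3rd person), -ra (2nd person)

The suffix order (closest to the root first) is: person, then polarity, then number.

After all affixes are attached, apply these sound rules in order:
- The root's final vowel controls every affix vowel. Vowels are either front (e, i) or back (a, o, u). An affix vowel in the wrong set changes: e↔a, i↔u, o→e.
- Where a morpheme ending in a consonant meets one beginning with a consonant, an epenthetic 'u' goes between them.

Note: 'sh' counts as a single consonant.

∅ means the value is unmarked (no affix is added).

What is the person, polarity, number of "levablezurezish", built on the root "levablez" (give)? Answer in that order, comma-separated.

2nd person, negative, plural

Segment: levablez-ra-z-ish.
person: -ra → 2nd person.
polarity: -z → negative.
number: -ish → plural.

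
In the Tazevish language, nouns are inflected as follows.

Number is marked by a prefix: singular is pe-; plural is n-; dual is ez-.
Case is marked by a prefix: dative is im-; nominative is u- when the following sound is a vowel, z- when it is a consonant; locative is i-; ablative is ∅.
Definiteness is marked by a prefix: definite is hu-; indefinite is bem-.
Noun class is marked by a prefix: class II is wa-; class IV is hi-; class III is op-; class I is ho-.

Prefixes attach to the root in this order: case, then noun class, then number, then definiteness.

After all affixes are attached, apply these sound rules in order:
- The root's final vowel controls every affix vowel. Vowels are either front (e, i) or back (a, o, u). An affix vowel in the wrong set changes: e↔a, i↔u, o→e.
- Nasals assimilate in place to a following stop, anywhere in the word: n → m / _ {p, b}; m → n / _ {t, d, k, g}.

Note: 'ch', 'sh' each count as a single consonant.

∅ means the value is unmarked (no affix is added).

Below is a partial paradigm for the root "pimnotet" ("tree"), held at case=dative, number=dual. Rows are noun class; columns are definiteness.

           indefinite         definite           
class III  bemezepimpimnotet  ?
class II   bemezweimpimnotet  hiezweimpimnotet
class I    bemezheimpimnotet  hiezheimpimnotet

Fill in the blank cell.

Attach case dative im- → impimnotet.
Attach noun class class III op- → opimpimnotet.
Attach number dual ez- → ezopimpimnotet.
Attach definiteness definite hu- → huezopimpimnotet.
Apply vowel harmony: huezopimpimnotet → hiezepimpimnotet.
Nasal assimilation: no change.

hiezepimpimnotet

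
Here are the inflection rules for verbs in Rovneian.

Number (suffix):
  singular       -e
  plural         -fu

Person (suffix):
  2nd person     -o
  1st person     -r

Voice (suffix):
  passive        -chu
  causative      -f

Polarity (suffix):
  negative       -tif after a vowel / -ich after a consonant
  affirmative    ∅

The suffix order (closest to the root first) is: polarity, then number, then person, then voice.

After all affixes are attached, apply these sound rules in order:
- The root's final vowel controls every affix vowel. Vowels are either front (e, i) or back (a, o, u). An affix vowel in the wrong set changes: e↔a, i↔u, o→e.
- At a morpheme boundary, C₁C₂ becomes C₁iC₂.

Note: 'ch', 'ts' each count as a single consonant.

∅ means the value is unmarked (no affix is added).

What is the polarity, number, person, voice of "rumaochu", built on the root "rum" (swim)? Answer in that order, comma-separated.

affirmative, singular, 2nd person, passive

Segment: rum-e-o-chu.
polarity: ∅ → affirmative.
number: -e → singular.
person: -o → 2nd person.
voice: -chu → passive.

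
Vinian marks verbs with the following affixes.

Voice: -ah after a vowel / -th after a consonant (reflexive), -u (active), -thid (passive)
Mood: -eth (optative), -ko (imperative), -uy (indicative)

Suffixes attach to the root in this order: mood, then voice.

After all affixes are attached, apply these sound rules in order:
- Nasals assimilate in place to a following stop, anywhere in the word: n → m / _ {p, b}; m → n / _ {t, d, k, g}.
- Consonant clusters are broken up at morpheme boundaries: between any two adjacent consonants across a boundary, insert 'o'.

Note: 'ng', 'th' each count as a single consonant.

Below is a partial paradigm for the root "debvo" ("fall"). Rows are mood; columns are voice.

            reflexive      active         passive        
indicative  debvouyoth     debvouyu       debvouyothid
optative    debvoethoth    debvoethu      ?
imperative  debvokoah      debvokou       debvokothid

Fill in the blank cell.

debvoethothid

Attach mood optative -eth → debvoeth.
Attach voice passive -thid → debvoeththid.
Nasal assimilation: no change.
Apply epenthesis: debvoeththid → debvoethothid.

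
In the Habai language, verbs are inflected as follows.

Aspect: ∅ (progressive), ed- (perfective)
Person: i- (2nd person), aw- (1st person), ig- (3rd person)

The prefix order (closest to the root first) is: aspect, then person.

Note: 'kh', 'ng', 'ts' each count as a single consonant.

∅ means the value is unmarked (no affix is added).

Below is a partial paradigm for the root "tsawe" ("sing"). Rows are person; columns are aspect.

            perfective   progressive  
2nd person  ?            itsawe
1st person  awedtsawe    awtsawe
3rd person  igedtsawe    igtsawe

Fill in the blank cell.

Attach aspect perfective ed- → edtsawe.
Attach person 2nd person i- → iedtsawe.

iedtsawe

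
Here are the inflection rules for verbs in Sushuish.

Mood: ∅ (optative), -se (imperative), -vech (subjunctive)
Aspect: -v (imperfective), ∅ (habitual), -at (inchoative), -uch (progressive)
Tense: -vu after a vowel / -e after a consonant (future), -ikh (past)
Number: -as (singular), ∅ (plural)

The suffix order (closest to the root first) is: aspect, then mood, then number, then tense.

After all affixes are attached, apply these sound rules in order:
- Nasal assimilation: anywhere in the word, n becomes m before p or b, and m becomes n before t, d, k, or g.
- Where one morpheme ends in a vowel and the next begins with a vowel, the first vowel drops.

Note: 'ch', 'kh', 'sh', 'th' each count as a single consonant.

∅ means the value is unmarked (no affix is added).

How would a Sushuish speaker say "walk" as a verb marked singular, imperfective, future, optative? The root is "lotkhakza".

Attach aspect imperfective -v → lotkhakzav.
mood = optative: zero marking, form stays lotkhakzav.
Attach number singular -as → lotkhakzavas.
Attach tense future -e (after consonant 's') → lotkhakzavase.
Nasal assimilation: no change.
Vowel deletion: no change.

lotkhakzavase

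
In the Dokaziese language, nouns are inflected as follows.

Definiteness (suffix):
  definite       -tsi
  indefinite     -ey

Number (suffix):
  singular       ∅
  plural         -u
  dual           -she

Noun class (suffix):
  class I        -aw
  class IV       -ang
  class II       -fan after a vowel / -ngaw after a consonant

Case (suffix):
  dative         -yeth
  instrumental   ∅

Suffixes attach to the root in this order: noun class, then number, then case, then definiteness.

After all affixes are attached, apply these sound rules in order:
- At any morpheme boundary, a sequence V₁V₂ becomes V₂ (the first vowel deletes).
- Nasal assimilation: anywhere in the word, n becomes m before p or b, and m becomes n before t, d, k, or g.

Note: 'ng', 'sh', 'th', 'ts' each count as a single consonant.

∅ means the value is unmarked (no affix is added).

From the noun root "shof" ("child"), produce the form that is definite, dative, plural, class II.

shofngawuyethtsi

Attach noun class class II -ngaw (after consonant 'f') → shofngaw.
Attach number plural -u → shofngawu.
Attach case dative -yeth → shofngawuyeth.
Attach definiteness definite -tsi → shofngawuyethtsi.
Vowel deletion: no change.
Nasal assimilation: no change.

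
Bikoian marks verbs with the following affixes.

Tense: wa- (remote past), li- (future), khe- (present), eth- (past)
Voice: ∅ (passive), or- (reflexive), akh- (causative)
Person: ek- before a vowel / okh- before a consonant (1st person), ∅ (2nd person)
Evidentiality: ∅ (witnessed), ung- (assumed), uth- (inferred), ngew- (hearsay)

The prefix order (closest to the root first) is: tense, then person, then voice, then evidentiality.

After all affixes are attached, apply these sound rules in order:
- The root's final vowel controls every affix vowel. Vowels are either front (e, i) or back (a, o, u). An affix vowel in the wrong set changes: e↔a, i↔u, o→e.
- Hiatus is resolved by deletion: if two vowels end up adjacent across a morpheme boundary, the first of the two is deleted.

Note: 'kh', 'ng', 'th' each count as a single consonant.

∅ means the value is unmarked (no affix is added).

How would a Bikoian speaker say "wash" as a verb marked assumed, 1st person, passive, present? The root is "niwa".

ungokhkhaniwa

Attach tense present khe- → kheniwa.
Attach person 1st person okh- (before consonant 'kh') → okhkheniwa.
voice = passive: zero marking, form stays okhkheniwa.
Attach evidentiality assumed ung- → ungokhkheniwa.
Apply vowel harmony: ungokhkheniwa → ungokhkhaniwa.
Vowel deletion: no change.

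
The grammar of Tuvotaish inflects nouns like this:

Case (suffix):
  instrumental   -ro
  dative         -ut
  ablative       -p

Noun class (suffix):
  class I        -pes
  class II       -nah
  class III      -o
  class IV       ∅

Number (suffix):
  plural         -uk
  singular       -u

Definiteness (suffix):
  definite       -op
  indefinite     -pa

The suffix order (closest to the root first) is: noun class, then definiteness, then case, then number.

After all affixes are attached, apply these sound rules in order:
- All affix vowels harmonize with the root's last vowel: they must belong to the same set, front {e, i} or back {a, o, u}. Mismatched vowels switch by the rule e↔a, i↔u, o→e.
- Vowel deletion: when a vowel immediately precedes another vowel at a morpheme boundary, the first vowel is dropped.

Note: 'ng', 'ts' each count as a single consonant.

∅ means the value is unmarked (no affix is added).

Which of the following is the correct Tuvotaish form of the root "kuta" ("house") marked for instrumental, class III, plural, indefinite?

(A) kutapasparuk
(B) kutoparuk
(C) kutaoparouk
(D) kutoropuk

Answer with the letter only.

B

Attach noun class class III -o → kutao.
Attach definiteness indefinite -pa → kutaopa.
Attach case instrumental -ro → kutaoparo.
Attach number plural -uk → kutaoparouk.
Vowel harmony: no change.
Apply vowel deletion: kutaoparouk → kutoparuk.
So the correct form is kutoparuk, option (B).
(C) kutaoparouk is wrong: it fails to apply the sound rule(s).
(A) kutapasparuk is wrong: it uses class I instead of class III for noun class.
(D) kutoropuk is wrong: it has the affixes in the wrong order.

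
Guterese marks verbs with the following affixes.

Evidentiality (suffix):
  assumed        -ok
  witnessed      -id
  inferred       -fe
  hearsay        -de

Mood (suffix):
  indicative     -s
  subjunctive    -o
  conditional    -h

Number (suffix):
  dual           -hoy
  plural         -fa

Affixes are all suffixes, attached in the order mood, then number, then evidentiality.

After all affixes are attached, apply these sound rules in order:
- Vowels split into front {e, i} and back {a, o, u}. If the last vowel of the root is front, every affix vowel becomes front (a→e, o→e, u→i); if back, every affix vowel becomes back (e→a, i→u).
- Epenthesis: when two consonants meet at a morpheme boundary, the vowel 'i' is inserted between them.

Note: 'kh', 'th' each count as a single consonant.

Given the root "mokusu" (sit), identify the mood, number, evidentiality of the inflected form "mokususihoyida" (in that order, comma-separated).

indicative, dual, hearsay

Segment: mokusu-s-hoy-de.
mood: -s → indicative.
number: -hoy → dual.
evidentiality: -de → hearsay.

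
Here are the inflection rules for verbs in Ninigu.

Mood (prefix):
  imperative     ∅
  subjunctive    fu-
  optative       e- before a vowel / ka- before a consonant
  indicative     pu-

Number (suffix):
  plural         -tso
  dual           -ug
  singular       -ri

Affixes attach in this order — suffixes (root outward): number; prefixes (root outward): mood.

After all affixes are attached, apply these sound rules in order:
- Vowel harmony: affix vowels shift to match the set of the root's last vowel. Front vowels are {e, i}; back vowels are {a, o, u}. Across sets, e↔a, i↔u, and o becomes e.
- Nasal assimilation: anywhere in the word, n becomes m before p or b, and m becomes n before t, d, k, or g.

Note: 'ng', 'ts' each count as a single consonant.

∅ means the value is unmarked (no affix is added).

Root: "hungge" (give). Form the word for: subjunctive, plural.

Attach number plural -tso → hunggetso.
Attach mood subjunctive fu- → fuhunggetso.
Apply vowel harmony: fuhunggetso → fihunggetse.
Nasal assimilation: no change.

fihunggetse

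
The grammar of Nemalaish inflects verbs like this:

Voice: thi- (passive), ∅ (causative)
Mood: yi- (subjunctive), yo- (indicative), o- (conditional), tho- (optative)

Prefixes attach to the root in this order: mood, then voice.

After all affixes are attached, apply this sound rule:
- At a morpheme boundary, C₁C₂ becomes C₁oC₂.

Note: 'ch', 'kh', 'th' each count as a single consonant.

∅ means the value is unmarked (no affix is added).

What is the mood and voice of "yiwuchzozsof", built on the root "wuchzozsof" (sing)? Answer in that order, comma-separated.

subjunctive, causative

Segment: yi-wuchzozsof.
mood: yi- → subjunctive.
voice: ∅ → causative.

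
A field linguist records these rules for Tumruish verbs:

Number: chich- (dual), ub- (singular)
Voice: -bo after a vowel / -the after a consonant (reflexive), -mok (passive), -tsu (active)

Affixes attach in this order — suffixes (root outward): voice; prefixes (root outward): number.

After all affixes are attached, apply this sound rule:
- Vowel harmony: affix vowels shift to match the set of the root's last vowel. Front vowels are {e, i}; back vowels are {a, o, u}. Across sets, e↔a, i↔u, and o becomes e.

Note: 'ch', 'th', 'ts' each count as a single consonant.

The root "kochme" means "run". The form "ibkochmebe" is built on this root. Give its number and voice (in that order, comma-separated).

Segment: ub-kochme-bo.
number: ub- → singular.
voice: -bo/the → reflexive.

singular, reflexive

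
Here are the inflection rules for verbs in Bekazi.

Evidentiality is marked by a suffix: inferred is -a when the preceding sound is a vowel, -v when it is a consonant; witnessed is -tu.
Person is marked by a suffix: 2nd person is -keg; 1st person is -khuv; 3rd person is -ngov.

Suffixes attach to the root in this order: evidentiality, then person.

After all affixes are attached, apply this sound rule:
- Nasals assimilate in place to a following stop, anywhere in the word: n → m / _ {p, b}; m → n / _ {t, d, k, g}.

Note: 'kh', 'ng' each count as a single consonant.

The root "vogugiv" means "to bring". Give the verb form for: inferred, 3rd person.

Attach evidentiality inferred -v (after consonant 'v') → vogugivv.
Attach person 3rd person -ngov → vogugivvngov.
Nasal assimilation: no change.

vogugivvngov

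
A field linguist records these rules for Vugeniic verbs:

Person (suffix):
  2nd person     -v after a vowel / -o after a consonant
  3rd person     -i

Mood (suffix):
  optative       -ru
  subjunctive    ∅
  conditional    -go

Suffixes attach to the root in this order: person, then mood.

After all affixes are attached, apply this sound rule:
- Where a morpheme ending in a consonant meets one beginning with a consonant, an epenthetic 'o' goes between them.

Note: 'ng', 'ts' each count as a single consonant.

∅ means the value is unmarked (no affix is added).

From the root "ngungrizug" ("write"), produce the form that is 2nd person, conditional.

Attach person 2nd person -o (after consonant 'g') → ngungrizugo.
Attach mood conditional -go → ngungrizugogo.
Epenthesis: no change.

ngungrizugogo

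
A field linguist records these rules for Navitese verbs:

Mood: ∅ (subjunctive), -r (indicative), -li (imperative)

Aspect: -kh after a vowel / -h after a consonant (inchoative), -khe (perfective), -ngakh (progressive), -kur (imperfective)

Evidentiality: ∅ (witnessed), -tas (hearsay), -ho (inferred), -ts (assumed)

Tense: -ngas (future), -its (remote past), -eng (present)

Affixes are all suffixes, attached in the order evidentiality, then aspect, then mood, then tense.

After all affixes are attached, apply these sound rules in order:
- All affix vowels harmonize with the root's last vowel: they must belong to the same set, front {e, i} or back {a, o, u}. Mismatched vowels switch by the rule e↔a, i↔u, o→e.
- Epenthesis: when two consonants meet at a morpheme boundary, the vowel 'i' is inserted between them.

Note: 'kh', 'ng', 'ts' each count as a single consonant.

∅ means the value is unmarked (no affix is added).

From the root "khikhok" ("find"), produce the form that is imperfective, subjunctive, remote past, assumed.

khikhokitsikuruts

Attach evidentiality assumed -ts → khikhokts.
Attach aspect imperfective -kur → khikhoktskur.
mood = subjunctive: zero marking, form stays khikhoktskur.
Attach tense remote past -its → khikhoktskurits.
Apply vowel harmony: khikhoktskurits → khikhoktskuruts.
Apply epenthesis: khikhoktskuruts → khikhokitsikuruts.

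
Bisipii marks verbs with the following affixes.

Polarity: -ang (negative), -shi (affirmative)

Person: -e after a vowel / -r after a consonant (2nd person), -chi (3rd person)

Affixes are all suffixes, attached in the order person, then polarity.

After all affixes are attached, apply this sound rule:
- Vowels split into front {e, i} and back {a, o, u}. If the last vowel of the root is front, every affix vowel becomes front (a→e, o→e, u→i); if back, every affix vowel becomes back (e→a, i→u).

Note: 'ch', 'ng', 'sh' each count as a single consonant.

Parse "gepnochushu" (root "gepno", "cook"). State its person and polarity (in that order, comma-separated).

Segment: gepno-chi-shi.
person: -chi → 3rd person.
polarity: -shi → affirmative.

3rd person, affirmative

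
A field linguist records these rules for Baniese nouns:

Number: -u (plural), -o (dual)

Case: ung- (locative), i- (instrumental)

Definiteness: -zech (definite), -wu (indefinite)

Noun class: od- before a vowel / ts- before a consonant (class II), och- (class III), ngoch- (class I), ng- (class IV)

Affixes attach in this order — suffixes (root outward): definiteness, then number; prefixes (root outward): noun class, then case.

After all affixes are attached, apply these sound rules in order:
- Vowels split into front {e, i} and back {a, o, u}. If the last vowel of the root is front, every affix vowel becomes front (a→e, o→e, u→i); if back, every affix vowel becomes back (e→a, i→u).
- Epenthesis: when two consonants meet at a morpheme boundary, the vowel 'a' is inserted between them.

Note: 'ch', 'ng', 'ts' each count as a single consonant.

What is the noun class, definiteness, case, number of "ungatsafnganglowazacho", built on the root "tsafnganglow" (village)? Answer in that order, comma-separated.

Segment: i-ng-tsafnganglow-zech-o.
noun class: ng- → class IV.
definiteness: -zech → definite.
case: i- → instrumental.
number: -o → dual.

class IV, definite, instrumental, dual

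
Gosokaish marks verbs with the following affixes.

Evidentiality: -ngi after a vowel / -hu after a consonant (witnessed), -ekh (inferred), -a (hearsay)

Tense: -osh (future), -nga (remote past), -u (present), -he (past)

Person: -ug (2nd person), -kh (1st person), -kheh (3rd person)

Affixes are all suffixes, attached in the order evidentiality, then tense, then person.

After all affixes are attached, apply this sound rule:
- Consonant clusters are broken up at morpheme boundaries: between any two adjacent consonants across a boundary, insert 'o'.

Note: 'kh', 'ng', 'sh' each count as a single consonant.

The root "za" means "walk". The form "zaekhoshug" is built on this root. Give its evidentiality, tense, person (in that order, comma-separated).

inferred, future, 2nd person

Segment: za-ekh-osh-ug.
evidentiality: -ekh → inferred.
tense: -osh → future.
person: -ug → 2nd person.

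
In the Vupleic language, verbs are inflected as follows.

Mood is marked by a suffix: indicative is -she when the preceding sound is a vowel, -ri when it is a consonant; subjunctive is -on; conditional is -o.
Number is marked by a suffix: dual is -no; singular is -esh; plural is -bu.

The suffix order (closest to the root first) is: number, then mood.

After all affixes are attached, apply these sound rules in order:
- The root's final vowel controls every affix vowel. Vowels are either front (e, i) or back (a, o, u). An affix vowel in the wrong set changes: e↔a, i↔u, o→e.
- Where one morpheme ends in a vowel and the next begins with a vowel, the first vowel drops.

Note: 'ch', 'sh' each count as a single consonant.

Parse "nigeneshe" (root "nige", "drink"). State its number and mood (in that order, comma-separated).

dual, indicative

Segment: nige-no-she.
number: -no → dual.
mood: -she/ri → indicative.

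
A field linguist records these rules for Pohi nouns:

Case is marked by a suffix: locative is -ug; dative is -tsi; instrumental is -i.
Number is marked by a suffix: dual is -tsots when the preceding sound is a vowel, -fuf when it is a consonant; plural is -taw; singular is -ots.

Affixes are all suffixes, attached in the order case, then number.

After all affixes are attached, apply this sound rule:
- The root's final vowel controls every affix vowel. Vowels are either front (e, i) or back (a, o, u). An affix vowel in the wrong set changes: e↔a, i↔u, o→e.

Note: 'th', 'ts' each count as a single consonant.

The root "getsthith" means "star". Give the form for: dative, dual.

getsthithtsitsets

Attach case dative -tsi → getsthithtsi.
Attach number dual -tsots (after vowel 'i') → getsthithtsitsots.
Apply vowel harmony: getsthithtsitsots → getsthithtsitsets.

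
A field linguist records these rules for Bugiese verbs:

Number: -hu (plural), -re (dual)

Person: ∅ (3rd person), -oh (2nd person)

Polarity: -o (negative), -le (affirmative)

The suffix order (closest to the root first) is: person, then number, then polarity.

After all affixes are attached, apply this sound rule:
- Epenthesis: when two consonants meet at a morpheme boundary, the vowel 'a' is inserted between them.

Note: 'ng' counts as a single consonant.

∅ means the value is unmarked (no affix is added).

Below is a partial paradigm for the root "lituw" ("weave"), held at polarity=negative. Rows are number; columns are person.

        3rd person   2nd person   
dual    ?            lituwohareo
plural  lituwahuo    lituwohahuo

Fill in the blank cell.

lituwareo

person = 3rd person: zero marking, form stays lituw.
Attach number dual -re → lituwre.
Attach polarity negative -o → lituwreo.
Apply epenthesis: lituwreo → lituwareo.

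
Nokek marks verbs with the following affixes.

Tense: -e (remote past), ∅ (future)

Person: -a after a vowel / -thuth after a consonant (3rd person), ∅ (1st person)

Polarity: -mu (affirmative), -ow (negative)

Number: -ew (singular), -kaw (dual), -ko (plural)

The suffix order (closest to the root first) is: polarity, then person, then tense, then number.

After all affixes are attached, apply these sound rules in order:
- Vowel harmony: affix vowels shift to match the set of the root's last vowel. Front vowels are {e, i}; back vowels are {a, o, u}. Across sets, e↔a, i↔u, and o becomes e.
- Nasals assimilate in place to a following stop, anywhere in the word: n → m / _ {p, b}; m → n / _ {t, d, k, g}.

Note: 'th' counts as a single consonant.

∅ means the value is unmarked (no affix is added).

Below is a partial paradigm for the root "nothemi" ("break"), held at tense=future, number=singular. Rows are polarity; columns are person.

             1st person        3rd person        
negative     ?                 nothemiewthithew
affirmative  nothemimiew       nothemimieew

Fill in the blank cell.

nothemiewew

Attach polarity negative -ow → nothemiow.
person = 1st person: zero marking, form stays nothemiow.
tense = future: zero marking, form stays nothemiow.
Attach number singular -ew → nothemiowew.
Apply vowel harmony: nothemiowew → nothemiewew.
Nasal assimilation: no change.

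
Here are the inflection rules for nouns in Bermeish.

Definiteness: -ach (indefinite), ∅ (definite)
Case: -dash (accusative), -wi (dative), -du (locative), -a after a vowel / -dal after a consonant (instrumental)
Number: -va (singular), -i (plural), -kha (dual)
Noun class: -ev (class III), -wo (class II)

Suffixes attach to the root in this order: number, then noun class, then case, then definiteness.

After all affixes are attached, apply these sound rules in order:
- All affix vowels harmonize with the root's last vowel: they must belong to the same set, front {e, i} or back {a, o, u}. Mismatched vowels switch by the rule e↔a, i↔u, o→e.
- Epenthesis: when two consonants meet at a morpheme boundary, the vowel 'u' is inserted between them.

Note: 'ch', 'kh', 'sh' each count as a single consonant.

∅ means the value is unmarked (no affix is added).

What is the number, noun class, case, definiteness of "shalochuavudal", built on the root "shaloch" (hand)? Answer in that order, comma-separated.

plural, class III, instrumental, definite

Segment: shaloch-i-ev-dal.
number: -i → plural.
noun class: -ev → class III.
case: -a/dal → instrumental.
definiteness: ∅ → definite.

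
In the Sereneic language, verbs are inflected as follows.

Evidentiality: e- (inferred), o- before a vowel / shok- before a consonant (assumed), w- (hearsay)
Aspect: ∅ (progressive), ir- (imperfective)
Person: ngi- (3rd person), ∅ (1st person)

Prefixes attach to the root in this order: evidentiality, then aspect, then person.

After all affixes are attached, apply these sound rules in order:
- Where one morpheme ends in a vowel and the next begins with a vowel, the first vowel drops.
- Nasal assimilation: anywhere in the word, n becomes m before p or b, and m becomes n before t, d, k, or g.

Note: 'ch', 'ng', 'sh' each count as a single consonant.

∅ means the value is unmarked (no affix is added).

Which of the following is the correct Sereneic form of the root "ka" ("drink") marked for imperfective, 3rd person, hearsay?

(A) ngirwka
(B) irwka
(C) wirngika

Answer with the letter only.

Attach evidentiality hearsay w- → wka.
Attach aspect imperfective ir- → irwka.
Attach person 3rd person ngi- → ngiirwka.
Apply vowel deletion: ngiirwka → ngirwka.
Nasal assimilation: no change.
So the correct form is ngirwka, option (A).
(C) wirngika is wrong: it has the affixes in the wrong order.
(B) irwka is wrong: it uses 1st person instead of 3rd person for person.

A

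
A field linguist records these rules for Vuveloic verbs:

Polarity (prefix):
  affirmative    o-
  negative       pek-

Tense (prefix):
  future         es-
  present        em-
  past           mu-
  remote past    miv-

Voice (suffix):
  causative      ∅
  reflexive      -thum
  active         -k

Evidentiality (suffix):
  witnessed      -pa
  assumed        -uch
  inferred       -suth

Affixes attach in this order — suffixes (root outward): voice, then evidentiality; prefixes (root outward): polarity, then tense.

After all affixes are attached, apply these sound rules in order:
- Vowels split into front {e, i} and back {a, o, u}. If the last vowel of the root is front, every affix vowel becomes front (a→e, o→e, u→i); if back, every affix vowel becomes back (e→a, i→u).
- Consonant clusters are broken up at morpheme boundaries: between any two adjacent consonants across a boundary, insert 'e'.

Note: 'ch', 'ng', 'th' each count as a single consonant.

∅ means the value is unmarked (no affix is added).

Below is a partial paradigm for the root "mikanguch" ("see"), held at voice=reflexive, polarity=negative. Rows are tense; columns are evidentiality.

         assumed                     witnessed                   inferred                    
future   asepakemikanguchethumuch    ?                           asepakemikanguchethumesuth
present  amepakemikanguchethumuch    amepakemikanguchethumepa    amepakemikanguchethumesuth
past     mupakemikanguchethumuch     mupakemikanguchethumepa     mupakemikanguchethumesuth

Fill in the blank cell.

Attach voice reflexive -thum → mikanguchthum.
Attach polarity negative pek- → pekmikanguchthum.
Attach tense future es- → espekmikanguchthum.
Attach evidentiality witnessed -pa → espekmikanguchthumpa.
Apply vowel harmony: espekmikanguchthumpa → aspakmikanguchthumpa.
Apply epenthesis: aspakmikanguchthumpa → asepakemikanguchethumepa.

asepakemikanguchethumepa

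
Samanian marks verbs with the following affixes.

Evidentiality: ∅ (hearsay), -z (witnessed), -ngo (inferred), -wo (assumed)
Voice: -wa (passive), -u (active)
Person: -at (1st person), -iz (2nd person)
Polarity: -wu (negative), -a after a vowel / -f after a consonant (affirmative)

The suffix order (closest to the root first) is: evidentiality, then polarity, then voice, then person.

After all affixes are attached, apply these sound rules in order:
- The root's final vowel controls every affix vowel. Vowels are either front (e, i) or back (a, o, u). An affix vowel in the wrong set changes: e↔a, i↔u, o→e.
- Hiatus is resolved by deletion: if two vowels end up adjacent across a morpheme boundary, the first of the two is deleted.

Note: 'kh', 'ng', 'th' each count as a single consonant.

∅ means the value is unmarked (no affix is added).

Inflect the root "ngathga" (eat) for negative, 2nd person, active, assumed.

Attach evidentiality assumed -wo → ngathgawo.
Attach polarity negative -wu → ngathgawowu.
Attach voice active -u → ngathgawowuu.
Attach person 2nd person -iz → ngathgawowuuiz.
Apply vowel harmony: ngathgawowuuiz → ngathgawowuuuz.
Apply vowel deletion: ngathgawowuuuz → ngathgawowuz.

ngathgawowuz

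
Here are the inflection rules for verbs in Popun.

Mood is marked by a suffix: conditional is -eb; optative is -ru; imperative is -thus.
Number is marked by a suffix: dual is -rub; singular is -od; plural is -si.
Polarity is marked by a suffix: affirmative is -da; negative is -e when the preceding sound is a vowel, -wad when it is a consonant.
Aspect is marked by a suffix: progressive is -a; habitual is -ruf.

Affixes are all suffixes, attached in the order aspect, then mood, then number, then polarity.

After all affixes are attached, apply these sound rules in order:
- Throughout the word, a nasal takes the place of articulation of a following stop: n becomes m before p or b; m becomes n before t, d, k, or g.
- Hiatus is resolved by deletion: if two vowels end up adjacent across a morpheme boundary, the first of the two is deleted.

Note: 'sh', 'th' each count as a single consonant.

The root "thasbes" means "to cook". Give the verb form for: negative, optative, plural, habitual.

thasbesrufruse

Attach aspect habitual -ruf → thasbesruf.
Attach mood optative -ru → thasbesrufru.
Attach number plural -si → thasbesrufrusi.
Attach polarity negative -e (after vowel 'i') → thasbesrufrusie.
Nasal assimilation: no change.
Apply vowel deletion: thasbesrufrusie → thasbesrufruse.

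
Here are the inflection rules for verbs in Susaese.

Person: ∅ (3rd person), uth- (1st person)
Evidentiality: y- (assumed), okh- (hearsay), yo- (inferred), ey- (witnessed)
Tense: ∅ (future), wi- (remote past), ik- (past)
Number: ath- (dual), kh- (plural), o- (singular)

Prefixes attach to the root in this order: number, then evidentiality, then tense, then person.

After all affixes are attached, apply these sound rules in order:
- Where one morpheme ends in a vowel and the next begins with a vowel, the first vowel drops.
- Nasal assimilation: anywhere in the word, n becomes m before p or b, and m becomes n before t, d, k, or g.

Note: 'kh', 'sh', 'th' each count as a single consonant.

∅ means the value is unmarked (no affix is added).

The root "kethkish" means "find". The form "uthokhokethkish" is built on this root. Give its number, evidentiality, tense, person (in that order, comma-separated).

Segment: uth-okh-o-kethkish.
number: o- → singular.
evidentiality: okh- → hearsay.
tense: ∅ → future.
person: uth- → 1st person.

singular, hearsay, future, 1st person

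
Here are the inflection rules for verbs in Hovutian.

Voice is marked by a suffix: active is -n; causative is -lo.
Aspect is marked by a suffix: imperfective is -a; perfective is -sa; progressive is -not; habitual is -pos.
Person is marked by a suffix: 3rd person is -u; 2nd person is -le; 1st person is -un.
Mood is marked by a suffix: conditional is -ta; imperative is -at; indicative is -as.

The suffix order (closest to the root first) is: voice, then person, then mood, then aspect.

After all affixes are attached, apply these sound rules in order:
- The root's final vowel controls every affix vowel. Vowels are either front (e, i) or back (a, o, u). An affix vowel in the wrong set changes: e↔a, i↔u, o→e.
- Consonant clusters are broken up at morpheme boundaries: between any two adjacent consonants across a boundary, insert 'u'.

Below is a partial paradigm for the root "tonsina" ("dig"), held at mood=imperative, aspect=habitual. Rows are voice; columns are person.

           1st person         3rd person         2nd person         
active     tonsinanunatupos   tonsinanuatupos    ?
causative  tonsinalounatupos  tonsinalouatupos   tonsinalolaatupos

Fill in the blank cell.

Attach voice active -n → tonsinan.
Attach person 2nd person -le → tonsinanle.
Attach mood imperative -at → tonsinanleat.
Attach aspect habitual -pos → tonsinanleatpos.
Apply vowel harmony: tonsinanleatpos → tonsinanlaatpos.
Apply epenthesis: tonsinanlaatpos → tonsinanulaatupos.

tonsinanulaatupos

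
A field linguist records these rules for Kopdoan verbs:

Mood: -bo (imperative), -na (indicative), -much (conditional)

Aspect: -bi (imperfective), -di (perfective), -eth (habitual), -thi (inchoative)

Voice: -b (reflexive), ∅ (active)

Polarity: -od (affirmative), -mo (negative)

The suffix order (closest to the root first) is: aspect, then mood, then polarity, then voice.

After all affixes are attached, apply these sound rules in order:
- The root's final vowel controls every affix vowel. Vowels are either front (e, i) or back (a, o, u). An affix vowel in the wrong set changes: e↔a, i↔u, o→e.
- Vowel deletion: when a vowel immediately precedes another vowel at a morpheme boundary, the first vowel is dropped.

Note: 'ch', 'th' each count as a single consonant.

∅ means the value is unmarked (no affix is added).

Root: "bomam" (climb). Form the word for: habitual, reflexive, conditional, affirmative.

Attach aspect habitual -eth → bomameth.
Attach mood conditional -much → bomamethmuch.
Attach polarity affirmative -od → bomamethmuchod.
Attach voice reflexive -b → bomamethmuchodb.
Apply vowel harmony: bomamethmuchodb → bomamathmuchodb.
Vowel deletion: no change.

bomamathmuchodb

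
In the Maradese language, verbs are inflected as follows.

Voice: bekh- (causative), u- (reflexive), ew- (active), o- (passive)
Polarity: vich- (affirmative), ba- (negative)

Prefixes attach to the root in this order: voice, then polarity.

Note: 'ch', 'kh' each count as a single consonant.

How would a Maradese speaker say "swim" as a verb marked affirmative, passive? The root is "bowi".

vichobowi

Attach voice passive o- → obowi.
Attach polarity affirmative vich- → vichobowi.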